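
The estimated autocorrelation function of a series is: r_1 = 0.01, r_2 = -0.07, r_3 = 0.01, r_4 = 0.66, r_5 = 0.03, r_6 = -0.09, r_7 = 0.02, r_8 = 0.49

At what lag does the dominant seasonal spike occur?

The largest autocorrelation is r_4 = 0.66, with a weaker echo at lag 8 (0.49); the remaining lags stay at or below 0.03.
The dominant spike at lag 4 indicates a seasonal period of 4.

4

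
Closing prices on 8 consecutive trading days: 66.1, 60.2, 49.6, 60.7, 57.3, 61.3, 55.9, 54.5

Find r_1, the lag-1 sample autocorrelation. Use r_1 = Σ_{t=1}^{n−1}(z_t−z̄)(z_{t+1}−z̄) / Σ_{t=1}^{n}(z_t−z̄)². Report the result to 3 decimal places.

-0.151

Mean z̄ = (66.1 + 60.2 + 49.6 + 60.7 + 57.3 + 61.3 + 55.9 + 54.5)/8 = 58.2000
Σ(z_t−z̄)(z_{t+1}−z̄) = (15.8000) + (-17.2000) + (-21.5000) + (-2.2500) + (-2.7900) + (-7.1300) + (8.5100) = -26.5600
Denominator Σ(z_t−z̄)² = 176.0200
r_1 = -26.5600 / 176.0200 = -0.151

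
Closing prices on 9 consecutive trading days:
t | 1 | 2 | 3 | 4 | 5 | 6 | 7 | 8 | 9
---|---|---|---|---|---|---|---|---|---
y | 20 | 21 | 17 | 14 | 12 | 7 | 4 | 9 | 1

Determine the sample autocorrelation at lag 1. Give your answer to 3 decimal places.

0.571

Mean ȳ = (20 + 21 + 17 + 14 + 12 + 7 + 4 + 9 + 1)/9 = 11.6667
Numerator Σ_{t=1}^{8}(y_t−ȳ)(y_{t+1}−ȳ) = 223.8889
Denominator Σ(y_t−ȳ)² = 392.0000
r_1 = 223.8889 / 392.0000 = 0.571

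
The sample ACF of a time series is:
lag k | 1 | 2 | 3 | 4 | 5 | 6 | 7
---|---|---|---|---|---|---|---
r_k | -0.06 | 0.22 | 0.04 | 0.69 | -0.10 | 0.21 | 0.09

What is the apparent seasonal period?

The largest autocorrelation is r_4 = 0.69; the remaining lags stay at or below 0.22.
The dominant spike at lag 4 indicates a seasonal period of 4.

4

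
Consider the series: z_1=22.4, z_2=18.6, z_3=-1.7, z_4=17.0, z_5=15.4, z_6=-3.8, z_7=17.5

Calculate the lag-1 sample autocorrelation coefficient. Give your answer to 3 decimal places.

-0.322

Mean z̄ = (22.4 + 18.6 − 1.7 + 17.0 + 15.4 − 3.8 + 17.5)/7 = 12.2000
Deviations from mean: 10.2000, 6.4000, -13.9000, 4.8000, 3.2000, -16.0000, 5.3000
Σ(z_t−z̄)(z_{t+1}−z̄) = (65.2800) + (-88.9600) + (-66.7200) + (15.3600) + (-51.2000) + (-84.8000) = -211.0400
Denominator Σ(z_t−z̄)² = 655.5800
r_1 = -211.0400 / 655.5800 = -0.322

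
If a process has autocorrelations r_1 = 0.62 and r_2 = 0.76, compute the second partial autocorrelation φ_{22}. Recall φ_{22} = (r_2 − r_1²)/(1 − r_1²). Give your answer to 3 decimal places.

0.610

φ_{22} = (r_2 − r_1²) / (1 − r_1²)
r_1² = (0.62)² = 0.3844
Numerator = 0.76 − 0.3844 = 0.3756; denominator = 1 − 0.3844 = 0.6156
φ_{22} = 0.3756 / 0.6156 = 0.610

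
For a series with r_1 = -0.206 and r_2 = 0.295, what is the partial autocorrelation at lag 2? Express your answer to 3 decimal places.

0.264

φ_{22} = (r_2 − r_1²) / (1 − r_1²)
r_1² = (-0.206)² = 0.042436
Numerator = 0.295 − 0.0424 = 0.2526; denominator = 1 − 0.0424 = 0.9576
φ_{22} = 0.2526 / 0.9576 = 0.264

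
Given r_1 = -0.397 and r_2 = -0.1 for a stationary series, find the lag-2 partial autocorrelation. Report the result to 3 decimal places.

φ_{22} = (r_2 − r_1²) / (1 − r_1²)
r_1² = (-0.397)² = 0.157609
Numerator = -0.1 − 0.1576 = -0.2576; denominator = 1 − 0.1576 = 0.8424
φ_{22} = -0.2576 / 0.8424 = -0.306

-0.306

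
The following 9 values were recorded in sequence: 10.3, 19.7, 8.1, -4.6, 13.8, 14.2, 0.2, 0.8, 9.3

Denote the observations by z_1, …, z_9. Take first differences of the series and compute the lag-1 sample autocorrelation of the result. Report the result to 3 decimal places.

First differences Δz: 9.4, -11.6, -12.7, 18.4, 0.4, -14.0, 0.6, 8.5
Mean of differences = -0.1250
Numerator Σ(Δz_t−Δz̄)(Δz_{t+1}−Δz̄) = -199.3181
Denominator Σ(Δz_t−Δz̄)² = 991.4150
r_1(Δz) = -199.3181 / 991.4150 = -0.201

-0.201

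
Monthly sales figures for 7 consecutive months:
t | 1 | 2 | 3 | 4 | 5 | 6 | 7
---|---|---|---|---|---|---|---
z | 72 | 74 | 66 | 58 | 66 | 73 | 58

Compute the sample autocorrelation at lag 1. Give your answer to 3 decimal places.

Mean z̄ = (72 + 74 + 66 + 58 + 66 + 73 + 58)/7 = 66.7143
Deviations from mean: 5.2857, 7.2857, -0.7143, -8.7143, -0.7143, 6.2857, -8.7143
Numerator Σ_{t=1}^{6}(z_t−z̄)(z_{t+1}−z̄) = -13.5102
Denominator Σ(z_t−z̄)² = 273.4286
r_1 = -13.5102 / 273.4286 = -0.049

-0.049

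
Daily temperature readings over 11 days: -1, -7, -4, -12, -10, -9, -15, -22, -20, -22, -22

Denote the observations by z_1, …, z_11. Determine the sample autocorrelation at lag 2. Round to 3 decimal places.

Mean z̄ = (-1 − 7 − 4 − 12 − 10 − 9 − 15 − 22 − 20 − 22 − 22)/11 = -13.0909
Numerator Σ_{t=1}^{9}(z_t−z̄)(z_{t+2}−z̄) = 260.8926
Denominator Σ(z_t−z̄)² = 582.9091
r_2 = 260.8926 / 582.9091 = 0.448

0.448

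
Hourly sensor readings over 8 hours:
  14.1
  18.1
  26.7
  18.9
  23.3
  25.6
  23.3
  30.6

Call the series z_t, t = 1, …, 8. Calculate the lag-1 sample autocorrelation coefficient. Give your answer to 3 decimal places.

Mean z̄ = (14.1 + 18.1 + 26.7 + 18.9 + 23.3 + 25.6 + 23.3 + 30.6)/8 = 22.5750
Deviations from mean: -8.4750, -4.4750, 4.1250, -3.6750, 0.7250, 3.0250, 0.7250, 8.0250
Σ(z_t−z̄)(z_{t+1}−z̄) = (37.9256) + (-18.4594) + (-15.1594) + (-2.6644) + (2.1931) + (2.1931) + (5.8181) = 11.8469
Denominator Σ(z_t−z̄)² = 196.9750
r_1 = 11.8469 / 196.9750 = 0.060

0.060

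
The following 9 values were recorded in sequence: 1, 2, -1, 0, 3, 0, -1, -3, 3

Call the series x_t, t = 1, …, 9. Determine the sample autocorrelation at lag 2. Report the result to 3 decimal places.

-0.336

Mean x̄ = (1 + 2 − 1 + 0 + 3 + 0 − 1 − 3 + 3)/9 = 0.4444
Numerator Σ_{t=1}^{7}(x_t−x̄)(x_{t+2}−x̄) = -10.8395
Denominator Σ(x_t−x̄)² = 32.2222
r_2 = -10.8395 / 32.2222 = -0.336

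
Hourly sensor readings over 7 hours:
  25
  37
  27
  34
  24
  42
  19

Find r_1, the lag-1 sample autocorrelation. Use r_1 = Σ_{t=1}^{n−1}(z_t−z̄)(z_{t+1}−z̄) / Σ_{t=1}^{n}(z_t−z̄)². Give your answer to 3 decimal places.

Mean z̄ = (25 + 37 + 27 + 34 + 24 + 42 + 19)/7 = 29.7143
Σ(z_t−z̄)(z_{t+1}−z̄) = (-34.3469) + (-19.7755) + (-11.6327) + (-24.4898) + (-70.2041) + (-131.6327) = -292.0816
Denominator Σ(z_t−z̄)² = 399.4286
r_1 = -292.0816 / 399.4286 = -0.731

-0.731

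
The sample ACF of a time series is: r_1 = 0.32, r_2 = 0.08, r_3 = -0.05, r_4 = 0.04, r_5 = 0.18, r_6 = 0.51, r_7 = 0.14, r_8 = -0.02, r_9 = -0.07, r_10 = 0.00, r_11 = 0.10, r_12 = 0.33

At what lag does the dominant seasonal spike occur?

6

The largest autocorrelation is r_6 = 0.51, with a weaker echo at lag 12 (0.33); the remaining lags stay at or below 0.32. The elevated value at lag 1 (0.32), dropping to 0.08 at lag 2, reflects decaying short-term dependence rather than seasonality.
The dominant spike at lag 6 indicates a seasonal period of 6.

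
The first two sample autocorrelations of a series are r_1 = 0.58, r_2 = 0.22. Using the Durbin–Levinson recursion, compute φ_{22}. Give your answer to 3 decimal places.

φ_{22} = (r_2 − r_1²) / (1 − r_1²)
r_1² = (0.58)² = 0.3364
Numerator = 0.22 − 0.3364 = -0.1164; denominator = 1 − 0.3364 = 0.6636
φ_{22} = -0.1164 / 0.6636 = -0.175

-0.175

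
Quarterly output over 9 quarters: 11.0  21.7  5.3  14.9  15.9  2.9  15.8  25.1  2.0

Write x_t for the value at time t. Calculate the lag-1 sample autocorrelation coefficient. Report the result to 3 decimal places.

-0.469

Mean x̄ = (11.0 + 21.7 + 5.3 + 14.9 + 15.9 + 2.9 + 15.8 + 25.1 + 2.0)/9 = 12.7333
Numerator Σ_{t=1}^{8}(x_t−x̄)(x_{t+1}−x̄) = -247.5444
Denominator Σ(x_t−x̄)² = 527.6200
r_1 = -247.5444 / 527.6200 = -0.469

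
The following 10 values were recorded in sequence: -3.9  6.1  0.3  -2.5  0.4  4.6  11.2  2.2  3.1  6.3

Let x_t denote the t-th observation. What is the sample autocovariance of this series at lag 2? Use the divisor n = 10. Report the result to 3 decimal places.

-2.511

Mean x̄ = (-3.9 + 6.1 + 0.3 − 2.5 + 0.4 + 4.6 + 11.2 + 2.2 + 3.1 + 6.3)/10 = 2.7800
Σ_{t=1}^{8}(x_t−x̄)(x_{t+2}−x̄) = -25.1128
γ_2 = -25.1128 / 10 = -2.511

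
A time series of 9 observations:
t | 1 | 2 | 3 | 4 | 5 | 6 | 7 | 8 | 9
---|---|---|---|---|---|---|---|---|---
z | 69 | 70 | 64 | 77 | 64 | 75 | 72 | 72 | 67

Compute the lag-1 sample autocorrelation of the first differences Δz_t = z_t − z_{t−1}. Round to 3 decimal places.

First differences Δz: 1, -6, 13, -13, 11, -3, 0, -5
Mean of differences = -0.2500
Numerator Σ(Δz_t−Δz̄)(Δz_{t+1}−Δz̄) = -428.5625
Denominator Σ(Δz_t−Δz̄)² = 529.5000
r_1(Δz) = -428.5625 / 529.5000 = -0.809

-0.809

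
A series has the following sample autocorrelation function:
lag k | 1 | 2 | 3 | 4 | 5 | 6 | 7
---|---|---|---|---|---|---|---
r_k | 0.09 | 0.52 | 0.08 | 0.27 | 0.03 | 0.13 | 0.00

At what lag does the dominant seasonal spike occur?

The largest autocorrelation is r_2 = 0.52, with a weaker echo at lag 4 (0.27); the remaining lags stay at or below 0.13.
The dominant spike at lag 2 indicates a seasonal period of 2.

2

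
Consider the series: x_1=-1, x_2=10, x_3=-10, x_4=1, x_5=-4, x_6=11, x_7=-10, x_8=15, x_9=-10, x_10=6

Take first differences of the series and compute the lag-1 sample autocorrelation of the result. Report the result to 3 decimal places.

-0.854

First differences Δx: 11, -20, 11, -5, 15, -21, 25, -25, 16
Mean of differences = 0.7778
Numerator Σ(Δx_t−Δx̄)(Δx_{t+1}−Δx̄) = -2420.0494
Denominator Σ(Δx_t−Δx̄)² = 2833.5556
r_1(Δx) = -2420.0494 / 2833.5556 = -0.854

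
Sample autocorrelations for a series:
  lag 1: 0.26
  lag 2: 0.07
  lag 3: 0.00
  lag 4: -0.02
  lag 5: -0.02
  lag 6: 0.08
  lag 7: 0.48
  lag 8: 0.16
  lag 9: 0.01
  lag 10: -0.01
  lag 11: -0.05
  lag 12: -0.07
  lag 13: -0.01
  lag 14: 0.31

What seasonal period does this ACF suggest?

7

The largest autocorrelation is r_7 = 0.48, with a weaker echo at lag 14 (0.31); the remaining lags stay at or below 0.26. The elevated value at lag 1 (0.26), dropping to 0.07 at lag 2, reflects decaying short-term dependence rather than seasonality.
The dominant spike at lag 7 indicates a seasonal period of 7.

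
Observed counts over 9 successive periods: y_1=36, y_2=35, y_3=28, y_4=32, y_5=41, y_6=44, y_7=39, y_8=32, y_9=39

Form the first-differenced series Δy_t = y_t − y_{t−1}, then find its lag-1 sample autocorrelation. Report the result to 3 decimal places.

First differences Δy: -1, -7, 4, 9, 3, -5, -7, 7
Mean of differences = 0.3750
Numerator Σ(Δy_t−Δȳ)(Δy_{t+1}−Δȳ) = 13.9844
Denominator Σ(Δy_t−Δȳ)² = 277.8750
r_1(Δy) = 13.9844 / 277.8750 = 0.050

0.050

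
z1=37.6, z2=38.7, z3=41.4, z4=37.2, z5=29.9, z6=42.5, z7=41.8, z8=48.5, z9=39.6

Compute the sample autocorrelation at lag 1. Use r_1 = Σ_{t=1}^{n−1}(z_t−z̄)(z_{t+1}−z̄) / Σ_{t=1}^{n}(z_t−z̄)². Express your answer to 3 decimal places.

Mean z̄ = (37.6 + 38.7 + 41.4 + 37.2 + 29.9 + 42.5 + 41.8 + 48.5 + 39.6)/9 = 39.6889
Numerator Σ_{t=1}^{8}(z_t−z̄)(z_{t+1}−z̄) = 16.7132
Denominator Σ(z_t−z̄)² = 200.2889
r_1 = 16.7132 / 200.2889 = 0.083

0.083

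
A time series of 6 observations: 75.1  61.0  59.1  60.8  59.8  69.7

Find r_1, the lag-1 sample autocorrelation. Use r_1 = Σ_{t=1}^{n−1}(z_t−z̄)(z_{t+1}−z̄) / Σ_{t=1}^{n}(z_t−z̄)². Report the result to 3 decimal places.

-0.045

Mean z̄ = (75.1 + 61.0 + 59.1 + 60.8 + 59.8 + 69.7)/6 = 64.2500
Σ(z_t−z̄)(z_{t+1}−z̄) = (-35.2625) + (16.7375) + (17.7675) + (15.3525) + (-24.2525) = -9.6575
Denominator Σ(z_t−z̄)² = 216.2150
r_1 = -9.6575 / 216.2150 = -0.045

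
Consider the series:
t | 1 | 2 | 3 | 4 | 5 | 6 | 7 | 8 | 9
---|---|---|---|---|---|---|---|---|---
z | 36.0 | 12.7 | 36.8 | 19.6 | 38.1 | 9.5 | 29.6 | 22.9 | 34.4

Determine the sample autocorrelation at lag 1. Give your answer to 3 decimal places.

Mean z̄ = (36.0 + 12.7 + 36.8 + 19.6 + 38.1 + 9.5 + 29.6 + 22.9 + 34.4)/9 = 26.6222
Numerator Σ_{t=1}^{8}(z_t−z̄)(z_{t+1}−z̄) = -711.8727
Denominator Σ(z_t−z̄)² = 942.7956
r_1 = -711.8727 / 942.7956 = -0.755

-0.755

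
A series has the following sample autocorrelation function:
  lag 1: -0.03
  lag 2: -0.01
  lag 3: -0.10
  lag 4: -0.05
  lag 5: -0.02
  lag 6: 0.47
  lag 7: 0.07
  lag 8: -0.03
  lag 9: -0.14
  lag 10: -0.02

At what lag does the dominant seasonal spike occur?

The largest autocorrelation is r_6 = 0.47; the remaining lags stay at or below 0.07.
The dominant spike at lag 6 indicates a seasonal period of 6.

6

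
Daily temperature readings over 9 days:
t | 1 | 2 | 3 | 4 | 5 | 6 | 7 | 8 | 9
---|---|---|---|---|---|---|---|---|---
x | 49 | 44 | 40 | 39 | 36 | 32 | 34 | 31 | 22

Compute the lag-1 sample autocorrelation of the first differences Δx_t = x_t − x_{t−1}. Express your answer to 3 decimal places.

-0.047

First differences Δx: -5, -4, -1, -3, -4, 2, -3, -9
Mean of differences = -3.3750
Numerator Σ(Δx_t−Δx̄)(Δx_{t+1}−Δx̄) = -3.2656
Denominator Σ(Δx_t−Δx̄)² = 69.8750
r_1(Δx) = -3.2656 / 69.8750 = -0.047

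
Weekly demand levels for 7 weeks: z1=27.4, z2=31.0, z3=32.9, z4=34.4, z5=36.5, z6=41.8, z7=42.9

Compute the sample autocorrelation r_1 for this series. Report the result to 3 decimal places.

0.543

Mean z̄ = (27.4 + 31.0 + 32.9 + 34.4 + 36.5 + 41.8 + 42.9)/7 = 35.2714
Deviations from mean: -7.8714, -4.2714, -2.3714, -0.8714, 1.2286, 6.5286, 7.6286
Σ(z_t−z̄)(z_{t+1}−z̄) = (33.6222) + (10.1294) + (2.0665) + (-1.0706) + (8.0208) + (49.8037) = 102.5720
Denominator Σ(z_t−z̄)² = 188.9143
r_1 = 102.5720 / 188.9143 = 0.543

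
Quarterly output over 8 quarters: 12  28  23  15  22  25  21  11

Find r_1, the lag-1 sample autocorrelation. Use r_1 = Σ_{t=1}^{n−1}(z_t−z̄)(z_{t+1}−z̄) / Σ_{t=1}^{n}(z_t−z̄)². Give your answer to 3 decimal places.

-0.198

Mean z̄ = (12 + 28 + 23 + 15 + 22 + 25 + 21 + 11)/8 = 19.6250
Deviations from mean: -7.6250, 8.3750, 3.3750, -4.6250, 2.3750, 5.3750, 1.3750, -8.6250
Σ(z_t−z̄)(z_{t+1}−z̄) = (-63.8594) + (28.2656) + (-15.6094) + (-10.9844) + (12.7656) + (7.3906) + (-11.8594) = -53.8906
Denominator Σ(z_t−z̄)² = 271.8750
r_1 = -53.8906 / 271.8750 = -0.198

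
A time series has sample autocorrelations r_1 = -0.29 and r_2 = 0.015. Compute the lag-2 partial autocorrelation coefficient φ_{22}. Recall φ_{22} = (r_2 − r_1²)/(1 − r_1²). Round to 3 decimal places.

φ_{22} = (r_2 − r_1²) / (1 − r_1²)
r_1² = (-0.29)² = 0.0841
Numerator = 0.015 − 0.0841 = -0.0691; denominator = 1 − 0.0841 = 0.9159
φ_{22} = -0.0691 / 0.9159 = -0.075

-0.075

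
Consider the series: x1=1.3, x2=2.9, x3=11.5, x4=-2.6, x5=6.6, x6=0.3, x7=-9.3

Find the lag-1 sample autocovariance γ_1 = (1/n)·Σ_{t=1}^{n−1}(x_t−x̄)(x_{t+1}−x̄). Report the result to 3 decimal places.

-5.953

Mean x̄ = (1.3 + 2.9 + 11.5 − 2.6 + 6.6 + 0.3 − 9.3)/7 = 1.5286
Deviations: -0.2286, 1.3714, 9.9714, -4.1286, 5.0714, -1.2286, -10.8286
Σ_{t=1}^{6}(x_t−x̄)(x_{t+1}−x̄) = -41.6708
γ_1 = -41.6708 / 7 = -5.953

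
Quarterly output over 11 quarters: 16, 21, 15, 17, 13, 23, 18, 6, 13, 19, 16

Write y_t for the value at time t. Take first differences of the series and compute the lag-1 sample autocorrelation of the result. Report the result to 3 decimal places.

-0.315

First differences Δy: 5, -6, 2, -4, 10, -5, -12, 7, 6, -3
Mean of differences = 0.0000
Numerator Σ(Δy_t−Δȳ)(Δy_{t+1}−Δȳ) = -140.0000
Denominator Σ(Δy_t−Δȳ)² = 444.0000
r_1(Δy) = -140.0000 / 444.0000 = -0.315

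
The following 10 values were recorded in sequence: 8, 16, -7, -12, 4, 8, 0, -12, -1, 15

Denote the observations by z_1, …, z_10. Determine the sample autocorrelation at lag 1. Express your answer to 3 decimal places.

Mean z̄ = (8 + 16 − 7 − 12 + 4 + 8 + 0 − 12 − 1 + 15)/10 = 1.9000
Numerator Σ_{t=1}^{9}(z_t−z̄)(z_{t+1}−z̄) = 84.9900
Denominator Σ(z_t−z̄)² = 926.9000
r_1 = 84.9900 / 926.9000 = 0.092

0.092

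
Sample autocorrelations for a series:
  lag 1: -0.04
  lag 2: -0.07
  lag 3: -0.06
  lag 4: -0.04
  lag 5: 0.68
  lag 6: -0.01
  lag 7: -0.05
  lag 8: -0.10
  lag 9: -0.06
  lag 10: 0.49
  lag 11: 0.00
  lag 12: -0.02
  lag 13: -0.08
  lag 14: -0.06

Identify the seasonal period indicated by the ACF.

The largest autocorrelation is r_5 = 0.68, with a weaker echo at lag 10 (0.49); the remaining lags stay at or below 0.00.
The dominant spike at lag 5 indicates a seasonal period of 5.

5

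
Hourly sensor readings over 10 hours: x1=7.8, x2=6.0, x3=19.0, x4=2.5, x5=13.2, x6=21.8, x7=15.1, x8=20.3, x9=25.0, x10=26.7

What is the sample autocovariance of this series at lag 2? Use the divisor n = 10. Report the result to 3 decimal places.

8.787

Mean x̄ = (7.8 + 6.0 + 19.0 + 2.5 + 13.2 + 21.8 + 15.1 + 20.3 + 25.0 + 26.7)/10 = 15.7400
Σ_{t=1}^{8}(x_t−x̄)(x_{t+2}−x̄) = 87.8688
γ_2 = 87.8688 / 10 = 8.787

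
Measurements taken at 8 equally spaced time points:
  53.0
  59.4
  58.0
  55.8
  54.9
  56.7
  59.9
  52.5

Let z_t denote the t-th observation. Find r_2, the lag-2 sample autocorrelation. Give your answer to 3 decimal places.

Mean z̄ = (53.0 + 59.4 + 58.0 + 55.8 + 54.9 + 56.7 + 59.9 + 52.5)/8 = 56.2750
Deviations from mean: -3.2750, 3.1250, 1.7250, -0.4750, -1.3750, 0.4250, 3.6250, -3.7750
Σ(z_t−z̄)(z_{t+2}−z̄) = (-5.6494) + (-1.4844) + (-2.3719) + (-0.2019) + (-4.9844) + (-1.6044) = -16.2963
Denominator Σ(z_t−z̄)² = 53.1550
r_2 = -16.2963 / 53.1550 = -0.307

-0.307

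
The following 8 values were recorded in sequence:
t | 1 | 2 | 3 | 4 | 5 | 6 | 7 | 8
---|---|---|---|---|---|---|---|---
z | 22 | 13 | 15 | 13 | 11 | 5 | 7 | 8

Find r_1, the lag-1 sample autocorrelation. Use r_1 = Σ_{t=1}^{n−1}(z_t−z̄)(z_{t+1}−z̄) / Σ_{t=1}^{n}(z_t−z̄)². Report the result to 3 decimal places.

0.372

Mean z̄ = (22 + 13 + 15 + 13 + 11 + 5 + 7 + 8)/8 = 11.7500
Deviations from mean: 10.2500, 1.2500, 3.2500, 1.2500, -0.7500, -6.7500, -4.7500, -3.7500
Σ(z_t−z̄)(z_{t+1}−z̄) = (12.8125) + (4.0625) + (4.0625) + (-0.9375) + (5.0625) + (32.0625) + (17.8125) = 74.9375
Denominator Σ(z_t−z̄)² = 201.5000
r_1 = 74.9375 / 201.5000 = 0.372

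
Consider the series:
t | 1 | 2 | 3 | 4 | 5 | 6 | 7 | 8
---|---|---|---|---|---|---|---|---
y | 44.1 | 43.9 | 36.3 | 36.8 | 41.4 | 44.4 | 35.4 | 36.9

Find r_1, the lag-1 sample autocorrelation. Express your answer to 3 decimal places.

Mean ȳ = (44.1 + 43.9 + 36.3 + 36.8 + 41.4 + 44.4 + 35.4 + 36.9)/8 = 39.9000
Numerator Σ_{t=1}^{7}(y_t−ȳ)(y_{t+1}−ȳ) = 8.9100
Denominator Σ(y_t−ȳ)² = 107.9600
r_1 = 8.9100 / 107.9600 = 0.083

0.083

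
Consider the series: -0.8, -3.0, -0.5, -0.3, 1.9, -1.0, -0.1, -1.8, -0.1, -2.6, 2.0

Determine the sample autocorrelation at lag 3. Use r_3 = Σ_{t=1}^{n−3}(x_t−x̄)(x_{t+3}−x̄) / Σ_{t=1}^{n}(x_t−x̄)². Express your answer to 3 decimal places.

Mean x̄ = (-0.8 − 3.0 − 0.5 − 0.3 + 1.9 − 1.0 − 0.1 − 1.8 − 0.1 − 2.6 + 2.0)/11 = -0.5727
Numerator Σ_{t=1}^{8}(x_t−x̄)(x_{t+3}−x̄) = -13.3186
Denominator Σ(x_t−x̄)² = 25.0018
r_3 = -13.3186 / 25.0018 = -0.533

-0.533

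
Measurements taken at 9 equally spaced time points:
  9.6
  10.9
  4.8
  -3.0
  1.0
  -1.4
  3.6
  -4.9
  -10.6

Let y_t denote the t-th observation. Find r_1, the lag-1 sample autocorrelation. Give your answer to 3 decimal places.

0.401

Mean ȳ = (9.6 + 10.9 + 4.8 − 3.0 + 1.0 − 1.4 + 3.6 − 4.9 − 10.6)/9 = 1.1111
Numerator Σ_{t=1}^{8}(y_t−ȳ)(y_{t+1}−ȳ) = 153.9632
Denominator Σ(y_t−ȳ)² = 384.1889
r_1 = 153.9632 / 384.1889 = 0.401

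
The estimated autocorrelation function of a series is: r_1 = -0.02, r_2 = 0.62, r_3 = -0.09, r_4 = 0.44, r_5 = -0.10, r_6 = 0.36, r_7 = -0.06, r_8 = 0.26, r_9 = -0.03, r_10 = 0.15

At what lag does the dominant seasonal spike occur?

2

The largest autocorrelation is r_2 = 0.62, with weaker echoes at lags 4 (0.44), 6 (0.36), 8 (0.26) and 10 (0.15); the remaining lags stay at or below -0.02.
The dominant spike at lag 2 indicates a seasonal period of 2.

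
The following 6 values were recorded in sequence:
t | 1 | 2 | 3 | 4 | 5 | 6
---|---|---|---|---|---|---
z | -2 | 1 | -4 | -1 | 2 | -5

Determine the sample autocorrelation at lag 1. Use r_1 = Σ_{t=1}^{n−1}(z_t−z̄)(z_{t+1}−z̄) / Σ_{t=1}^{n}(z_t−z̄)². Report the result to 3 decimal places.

-0.513

Mean z̄ = (-2 + 1 − 4 − 1 + 2 − 5)/6 = -1.5000
Deviations from mean: -0.5000, 2.5000, -2.5000, 0.5000, 3.5000, -3.5000
Σ(z_t−z̄)(z_{t+1}−z̄) = (-1.2500) + (-6.2500) + (-1.2500) + (1.7500) + (-12.2500) = -19.2500
Denominator Σ(z_t−z̄)² = 37.5000
r_1 = -19.2500 / 37.5000 = -0.513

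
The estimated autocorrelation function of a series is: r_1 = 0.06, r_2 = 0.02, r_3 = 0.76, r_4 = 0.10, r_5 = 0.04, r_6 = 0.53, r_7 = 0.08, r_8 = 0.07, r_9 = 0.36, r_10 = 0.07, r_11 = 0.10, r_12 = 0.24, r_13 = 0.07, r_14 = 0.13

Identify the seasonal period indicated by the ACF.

3

The largest autocorrelation is r_3 = 0.76, with weaker echoes at lags 6 (0.53), 9 (0.36) and 12 (0.24); the remaining lags stay at or below 0.13.
The dominant spike at lag 3 indicates a seasonal period of 3.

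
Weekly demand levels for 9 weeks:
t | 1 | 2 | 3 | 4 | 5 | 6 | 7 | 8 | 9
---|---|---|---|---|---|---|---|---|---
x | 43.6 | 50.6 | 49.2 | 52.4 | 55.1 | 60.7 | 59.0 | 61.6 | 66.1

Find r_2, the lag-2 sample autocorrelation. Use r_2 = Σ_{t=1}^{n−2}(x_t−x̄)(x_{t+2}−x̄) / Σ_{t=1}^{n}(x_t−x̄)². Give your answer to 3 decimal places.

Mean x̄ = (43.6 + 50.6 + 49.2 + 52.4 + 55.1 + 60.7 + 59.0 + 61.6 + 66.1)/9 = 55.3667
Numerator Σ_{t=1}^{7}(x_t−x̄)(x_{t+2}−x̄) = 143.7978
Denominator Σ(x_t−x̄)² = 403.7800
r_2 = 143.7978 / 403.7800 = 0.356

0.356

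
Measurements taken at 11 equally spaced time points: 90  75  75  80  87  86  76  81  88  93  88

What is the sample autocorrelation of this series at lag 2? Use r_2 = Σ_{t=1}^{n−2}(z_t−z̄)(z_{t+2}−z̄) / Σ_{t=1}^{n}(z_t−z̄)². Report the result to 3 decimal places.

-0.324

Mean z̄ = (90 + 75 + 75 + 80 + 87 + 86 + 76 + 81 + 88 + 93 + 88)/11 = 83.5455
Numerator Σ_{t=1}^{9}(z_t−z̄)(z_{t+2}−z̄) = -133.2314
Denominator Σ(z_t−z̄)² = 410.7273
r_2 = -133.2314 / 410.7273 = -0.324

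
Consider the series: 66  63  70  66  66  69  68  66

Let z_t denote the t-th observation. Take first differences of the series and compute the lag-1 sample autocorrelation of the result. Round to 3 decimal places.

First differences Δz: -3, 7, -4, 0, 3, -1, -2
Mean of differences = 0.0000
Numerator Σ(Δz_t−Δz̄)(Δz_{t+1}−Δz̄) = -50.0000
Denominator Σ(Δz_t−Δz̄)² = 88.0000
r_1(Δz) = -50.0000 / 88.0000 = -0.568

-0.568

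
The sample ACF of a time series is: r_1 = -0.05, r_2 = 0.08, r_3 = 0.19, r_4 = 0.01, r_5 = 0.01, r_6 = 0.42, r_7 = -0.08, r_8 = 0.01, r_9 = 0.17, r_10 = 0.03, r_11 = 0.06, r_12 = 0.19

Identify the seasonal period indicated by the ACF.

The largest autocorrelation is r_6 = 0.42; the remaining lags stay at or below 0.19.
The dominant spike at lag 6 indicates a seasonal period of 6.

6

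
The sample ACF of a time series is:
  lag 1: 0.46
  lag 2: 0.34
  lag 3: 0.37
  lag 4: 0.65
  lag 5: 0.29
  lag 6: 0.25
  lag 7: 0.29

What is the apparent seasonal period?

The largest autocorrelation is r_4 = 0.65; the remaining lags stay at or below 0.46. The elevated value at lag 1 (0.46), dropping to 0.34 at lag 2, reflects decaying short-term dependence rather than seasonality.
The dominant spike at lag 4 indicates a seasonal period of 4.

4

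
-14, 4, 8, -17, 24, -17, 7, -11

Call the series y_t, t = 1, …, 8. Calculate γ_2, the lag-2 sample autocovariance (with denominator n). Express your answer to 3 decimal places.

80.500

Mean ȳ = (-14 + 4 + 8 − 17 + 24 − 17 + 7 − 11)/8 = -2.0000
Σ_{t=1}^{6}(y_t−ȳ)(y_{t+2}−ȳ) = 644.0000
γ_2 = 644.0000 / 8 = 80.500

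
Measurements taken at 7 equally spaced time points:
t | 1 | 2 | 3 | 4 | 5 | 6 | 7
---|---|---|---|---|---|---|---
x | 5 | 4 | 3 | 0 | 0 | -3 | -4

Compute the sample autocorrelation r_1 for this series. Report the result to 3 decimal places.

0.569

Mean x̄ = (5 + 4 + 3 + 0 + 0 − 3 − 4)/7 = 0.7143
Deviations from mean: 4.2857, 3.2857, 2.2857, -0.7143, -0.7143, -3.7143, -4.7143
Numerator Σ_{t=1}^{6}(x_t−x̄)(x_{t+1}−x̄) = 40.6327
Denominator Σ(x_t−x̄)² = 71.4286
r_1 = 40.6327 / 71.4286 = 0.569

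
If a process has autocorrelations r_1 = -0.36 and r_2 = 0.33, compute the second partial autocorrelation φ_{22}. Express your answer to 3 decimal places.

φ_{22} = (r_2 − r_1²) / (1 − r_1²)
r_1² = (-0.36)² = 0.1296
Numerator = 0.33 − 0.1296 = 0.2004; denominator = 1 − 0.1296 = 0.8704
φ_{22} = 0.2004 / 0.8704 = 0.230

0.230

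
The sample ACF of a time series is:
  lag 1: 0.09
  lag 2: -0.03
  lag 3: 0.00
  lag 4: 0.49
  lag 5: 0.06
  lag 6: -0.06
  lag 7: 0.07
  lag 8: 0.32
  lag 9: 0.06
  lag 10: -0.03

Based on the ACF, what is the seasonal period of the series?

4

The largest autocorrelation is r_4 = 0.49, with a weaker echo at lag 8 (0.32); the remaining lags stay at or below 0.09.
The dominant spike at lag 4 indicates a seasonal period of 4.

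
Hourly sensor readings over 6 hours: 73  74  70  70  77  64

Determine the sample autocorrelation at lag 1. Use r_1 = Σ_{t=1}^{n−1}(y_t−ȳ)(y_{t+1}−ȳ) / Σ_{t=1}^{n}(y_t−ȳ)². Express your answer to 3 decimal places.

Mean ȳ = (73 + 74 + 70 + 70 + 77 + 64)/6 = 71.3333
Σ(y_t−ȳ)(y_{t+1}−ȳ) = (4.4444) + (-3.5556) + (1.7778) + (-7.5556) + (-41.5556) = -46.4444
Denominator Σ(y_t−ȳ)² = 99.3333
r_1 = -46.4444 / 99.3333 = -0.468

-0.468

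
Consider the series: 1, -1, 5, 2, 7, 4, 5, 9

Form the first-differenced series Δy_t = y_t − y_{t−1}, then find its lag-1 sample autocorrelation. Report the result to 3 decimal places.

-0.739

First differences Δy: -2, 6, -3, 5, -3, 1, 4
Mean of differences = 1.1429
Numerator Σ(Δy_t−Δȳ)(Δy_{t+1}−Δȳ) = -67.1633
Denominator Σ(Δy_t−Δȳ)² = 90.8571
r_1(Δy) = -67.1633 / 90.8571 = -0.739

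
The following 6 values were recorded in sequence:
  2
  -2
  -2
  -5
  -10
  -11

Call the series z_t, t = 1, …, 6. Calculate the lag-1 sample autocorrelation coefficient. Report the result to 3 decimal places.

0.468

Mean z̄ = (2 − 2 − 2 − 5 − 10 − 11)/6 = -4.6667
Deviations from mean: 6.6667, 2.6667, 2.6667, -0.3333, -5.3333, -6.3333
Numerator Σ_{t=1}^{5}(z_t−z̄)(z_{t+1}−z̄) = 59.5556
Denominator Σ(z_t−z̄)² = 127.3333
r_1 = 59.5556 / 127.3333 = 0.468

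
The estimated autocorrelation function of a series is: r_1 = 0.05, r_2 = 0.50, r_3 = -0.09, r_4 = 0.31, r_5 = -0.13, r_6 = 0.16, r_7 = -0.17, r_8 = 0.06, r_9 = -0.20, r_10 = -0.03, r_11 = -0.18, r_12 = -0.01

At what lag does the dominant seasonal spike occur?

2

The largest autocorrelation is r_2 = 0.50, with weaker echoes at lags 4 (0.31) and 6 (0.16); the remaining lags stay at or below 0.06.
The dominant spike at lag 2 indicates a seasonal period of 2.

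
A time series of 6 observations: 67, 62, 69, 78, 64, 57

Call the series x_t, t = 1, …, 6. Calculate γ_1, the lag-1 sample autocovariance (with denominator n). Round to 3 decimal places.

Mean x̄ = (67 + 62 + 69 + 78 + 64 + 57)/6 = 66.1667
Σ_{t=1}^{5}(x_t−x̄)(x_{t+1}−x̄) = 12.4722
γ_1 = 12.4722 / 6 = 2.079

2.079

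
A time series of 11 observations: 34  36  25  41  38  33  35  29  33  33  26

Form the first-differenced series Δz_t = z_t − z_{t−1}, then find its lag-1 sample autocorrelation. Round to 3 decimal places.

First differences Δz: 2, -11, 16, -3, -5, 2, -6, 4, 0, -7
Mean of differences = -0.8000
Numerator Σ(Δz_t−Δz̄)(Δz_{t+1}−Δz̄) = -280.0400
Denominator Σ(Δz_t−Δz̄)² = 513.6000
r_1(Δz) = -280.0400 / 513.6000 = -0.545

-0.545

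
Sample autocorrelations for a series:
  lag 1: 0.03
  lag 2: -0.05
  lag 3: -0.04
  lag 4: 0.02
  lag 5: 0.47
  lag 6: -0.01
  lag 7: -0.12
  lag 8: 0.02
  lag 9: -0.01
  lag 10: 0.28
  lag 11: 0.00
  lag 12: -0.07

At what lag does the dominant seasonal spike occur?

The largest autocorrelation is r_5 = 0.47, with a weaker echo at lag 10 (0.28); the remaining lags stay at or below 0.03.
The dominant spike at lag 5 indicates a seasonal period of 5.

5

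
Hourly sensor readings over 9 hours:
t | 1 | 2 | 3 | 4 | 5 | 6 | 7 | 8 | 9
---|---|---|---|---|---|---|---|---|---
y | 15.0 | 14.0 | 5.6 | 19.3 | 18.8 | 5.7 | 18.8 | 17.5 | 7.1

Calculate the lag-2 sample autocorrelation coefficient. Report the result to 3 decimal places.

Mean ȳ = (15.0 + 14.0 + 5.6 + 19.3 + 18.8 + 5.7 + 18.8 + 17.5 + 7.1)/9 = 13.5333
Numerator Σ_{t=1}^{7}(y_t−ȳ)(y_{t+2}−ȳ) = -133.1156
Denominator Σ(y_t−ȳ)² = 272.5200
r_2 = -133.1156 / 272.5200 = -0.488

-0.488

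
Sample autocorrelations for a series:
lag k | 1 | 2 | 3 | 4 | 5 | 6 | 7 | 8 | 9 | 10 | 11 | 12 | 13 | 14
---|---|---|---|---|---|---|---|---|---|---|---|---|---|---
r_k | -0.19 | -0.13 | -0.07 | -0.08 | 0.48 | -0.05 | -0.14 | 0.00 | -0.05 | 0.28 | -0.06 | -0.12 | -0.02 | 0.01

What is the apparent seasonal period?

5

The largest autocorrelation is r_5 = 0.48, with a weaker echo at lag 10 (0.28); the remaining lags stay at or below 0.01.
The dominant spike at lag 5 indicates a seasonal period of 5.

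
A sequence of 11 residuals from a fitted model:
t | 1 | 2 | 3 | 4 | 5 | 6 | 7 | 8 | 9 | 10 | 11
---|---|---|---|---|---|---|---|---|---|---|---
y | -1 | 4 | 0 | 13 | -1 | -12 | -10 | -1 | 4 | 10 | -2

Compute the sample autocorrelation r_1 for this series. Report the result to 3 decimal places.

0.251

Mean ȳ = (-1 + 4 + 0 + 13 − 1 − 12 − 10 − 1 + 4 + 10 − 2)/11 = 0.3636
Numerator Σ_{t=1}^{10}(y_t−ȳ)(y_{t+1}−ȳ) = 138.3223
Denominator Σ(y_t−ȳ)² = 550.5455
r_1 = 138.3223 / 550.5455 = 0.251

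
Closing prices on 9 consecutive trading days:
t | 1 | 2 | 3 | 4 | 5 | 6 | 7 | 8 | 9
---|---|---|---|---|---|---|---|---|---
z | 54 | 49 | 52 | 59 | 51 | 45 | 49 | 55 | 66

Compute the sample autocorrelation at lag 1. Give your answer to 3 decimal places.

Mean z̄ = (54 + 49 + 52 + 59 + 51 + 45 + 49 + 55 + 66)/9 = 53.3333
Numerator Σ_{t=1}^{8}(z_t−z̄)(z_{t+1}−z̄) = 51.5556
Denominator Σ(z_t−z̄)² = 310.0000
r_1 = 51.5556 / 310.0000 = 0.166

0.166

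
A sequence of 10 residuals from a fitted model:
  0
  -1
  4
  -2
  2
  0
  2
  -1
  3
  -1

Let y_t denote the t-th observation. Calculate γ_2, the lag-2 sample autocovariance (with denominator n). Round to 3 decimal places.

1.728

Mean ȳ = (0 − 1 + 4 − 2 + 2 + 0 + 2 − 1 + 3 − 1)/10 = 0.6000
Σ_{t=1}^{8}(y_t−ȳ)(y_{t+2}−ȳ) = 17.2800
γ_2 = 17.2800 / 10 = 1.728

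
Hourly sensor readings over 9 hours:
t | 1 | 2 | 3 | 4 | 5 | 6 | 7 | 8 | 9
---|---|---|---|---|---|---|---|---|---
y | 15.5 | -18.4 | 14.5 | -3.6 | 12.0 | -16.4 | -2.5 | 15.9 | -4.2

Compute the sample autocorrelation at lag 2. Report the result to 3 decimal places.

0.159

Mean ȳ = (15.5 − 18.4 + 14.5 − 3.6 + 12.0 − 16.4 − 2.5 + 15.9 − 4.2)/9 = 1.4222
Σ(y_t−ȳ)(y_{t+2}−ȳ) = (184.1060) + (99.5516) + (138.3338) + (89.5072) + (-41.4884) + (-258.0262) + (22.0516) = 234.0357
Denominator Σ(y_t−ȳ)² = 1473.4756
r_2 = 234.0357 / 1473.4756 = 0.159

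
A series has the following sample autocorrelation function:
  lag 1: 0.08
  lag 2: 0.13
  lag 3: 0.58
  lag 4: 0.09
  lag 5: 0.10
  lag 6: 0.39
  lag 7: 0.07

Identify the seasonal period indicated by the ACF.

3

The largest autocorrelation is r_3 = 0.58, with a weaker echo at lag 6 (0.39); the remaining lags stay at or below 0.13.
The dominant spike at lag 3 indicates a seasonal period of 3.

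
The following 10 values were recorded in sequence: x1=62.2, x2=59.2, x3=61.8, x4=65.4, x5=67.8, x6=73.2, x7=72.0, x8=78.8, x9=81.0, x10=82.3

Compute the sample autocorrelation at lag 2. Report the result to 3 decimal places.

0.428

Mean x̄ = (62.2 + 59.2 + 61.8 + 65.4 + 67.8 + 73.2 + 72.0 + 78.8 + 81.0 + 82.3)/10 = 70.3700
Numerator Σ_{t=1}^{8}(x_t−x̄)(x_{t+2}−x̄) = 271.0562
Denominator Σ(x_t−x̄)² = 633.3210
r_2 = 271.0562 / 633.3210 = 0.428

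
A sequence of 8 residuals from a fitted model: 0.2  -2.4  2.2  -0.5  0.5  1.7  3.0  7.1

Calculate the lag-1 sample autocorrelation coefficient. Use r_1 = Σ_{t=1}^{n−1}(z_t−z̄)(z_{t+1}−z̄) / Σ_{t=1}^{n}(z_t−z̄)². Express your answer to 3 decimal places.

0.202

Mean z̄ = (0.2 − 2.4 + 2.2 − 0.5 + 0.5 + 1.7 + 3.0 + 7.1)/8 = 1.4750
Deviations from mean: -1.2750, -3.8750, 0.7250, -1.9750, -0.9750, 0.2250, 1.5250, 5.6250
Numerator Σ_{t=1}^{7}(z_t−z̄)(z_{t+1}−z̄) = 11.3269
Denominator Σ(z_t−z̄)² = 56.0350
r_1 = 11.3269 / 56.0350 = 0.202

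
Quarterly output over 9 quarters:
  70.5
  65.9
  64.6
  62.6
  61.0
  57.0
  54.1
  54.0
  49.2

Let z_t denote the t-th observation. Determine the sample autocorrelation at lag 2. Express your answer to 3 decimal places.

Mean z̄ = (70.5 + 65.9 + 64.6 + 62.6 + 61.0 + 57.0 + 54.1 + 54.0 + 49.2)/9 = 59.8778
Numerator Σ_{t=1}^{7}(z_t−z̄)(z_{t+2}−z̄) = 136.1446
Denominator Σ(z_t−z̄)² = 370.2956
r_2 = 136.1446 / 370.2956 = 0.368

0.368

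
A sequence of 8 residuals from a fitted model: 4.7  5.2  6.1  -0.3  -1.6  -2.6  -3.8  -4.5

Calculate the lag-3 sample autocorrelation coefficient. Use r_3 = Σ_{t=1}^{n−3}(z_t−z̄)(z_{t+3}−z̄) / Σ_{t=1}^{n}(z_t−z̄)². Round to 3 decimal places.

Mean z̄ = (4.7 + 5.2 + 6.1 − 0.3 − 1.6 − 2.6 − 3.8 − 4.5)/8 = 0.4000
Deviations from mean: 4.3000, 4.8000, 5.7000, -0.7000, -2.0000, -3.0000, -4.2000, -4.9000
Σ(z_t−z̄)(z_{t+3}−z̄) = (-3.0100) + (-9.6000) + (-17.1000) + (2.9400) + (9.8000) = -16.9700
Denominator Σ(z_t−z̄)² = 129.1600
r_3 = -16.9700 / 129.1600 = -0.131

-0.131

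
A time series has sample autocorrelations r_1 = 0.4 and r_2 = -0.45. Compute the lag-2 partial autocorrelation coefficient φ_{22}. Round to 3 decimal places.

-0.726

φ_{22} = (r_2 − r_1²) / (1 − r_1²)
r_1² = (0.4)² = 0.16
Numerator = -0.45 − 0.1600 = -0.6100; denominator = 1 − 0.1600 = 0.8400
φ_{22} = -0.6100 / 0.8400 = -0.726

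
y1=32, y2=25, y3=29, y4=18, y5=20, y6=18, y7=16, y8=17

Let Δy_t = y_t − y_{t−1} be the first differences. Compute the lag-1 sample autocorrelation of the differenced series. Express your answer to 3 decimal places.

First differences Δy: -7, 4, -11, 2, -2, -2, 1
Mean of differences = -2.1429
Numerator Σ(Δy_t−Δȳ)(Δy_{t+1}−Δȳ) = -119.8776
Denominator Σ(Δy_t−Δȳ)² = 166.8571
r_1(Δy) = -119.8776 / 166.8571 = -0.718

-0.718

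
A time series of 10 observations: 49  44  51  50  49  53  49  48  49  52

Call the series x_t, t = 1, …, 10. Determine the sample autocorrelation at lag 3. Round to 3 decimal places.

Mean x̄ = (49 + 44 + 51 + 50 + 49 + 53 + 49 + 48 + 49 + 52)/10 = 49.4000
Σ(x_t−x̄)(x_{t+3}−x̄) = (-0.2400) + (2.1600) + (5.7600) + (-0.2400) + (0.5600) + (-1.4400) + (-1.0400) = 5.5200
Denominator Σ(x_t−x̄)² = 54.4000
r_3 = 5.5200 / 54.4000 = 0.101

0.101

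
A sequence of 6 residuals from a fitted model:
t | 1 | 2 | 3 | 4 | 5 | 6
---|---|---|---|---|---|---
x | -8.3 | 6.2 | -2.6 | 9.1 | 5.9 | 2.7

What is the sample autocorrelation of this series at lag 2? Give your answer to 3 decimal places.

Mean x̄ = (-8.3 + 6.2 − 2.6 + 9.1 + 5.9 + 2.7)/6 = 2.1667
Deviations from mean: -10.4667, 4.0333, -4.7667, 6.9333, 3.7333, 0.5333
Numerator Σ_{t=1}^{4}(x_t−x̄)(x_{t+2}−x̄) = 63.7578
Denominator Σ(x_t−x̄)² = 210.8333
r_2 = 63.7578 / 210.8333 = 0.302

0.302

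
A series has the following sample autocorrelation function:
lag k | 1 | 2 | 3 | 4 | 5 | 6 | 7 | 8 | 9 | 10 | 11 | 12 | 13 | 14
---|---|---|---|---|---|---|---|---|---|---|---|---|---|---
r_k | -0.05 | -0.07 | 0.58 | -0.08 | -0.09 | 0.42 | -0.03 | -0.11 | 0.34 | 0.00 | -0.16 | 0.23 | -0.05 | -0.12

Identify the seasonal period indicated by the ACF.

The largest autocorrelation is r_3 = 0.58, with weaker echoes at lags 6 (0.42), 9 (0.34) and 12 (0.23); the remaining lags stay at or below 0.00.
The dominant spike at lag 3 indicates a seasonal period of 3.

3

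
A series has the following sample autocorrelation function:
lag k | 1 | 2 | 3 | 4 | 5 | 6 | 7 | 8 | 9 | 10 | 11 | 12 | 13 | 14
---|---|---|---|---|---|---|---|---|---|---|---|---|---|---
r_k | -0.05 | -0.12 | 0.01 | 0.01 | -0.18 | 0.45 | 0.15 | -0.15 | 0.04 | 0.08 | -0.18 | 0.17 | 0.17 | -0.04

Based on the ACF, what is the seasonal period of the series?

The largest autocorrelation is r_6 = 0.45; the remaining lags stay at or below 0.17.
The dominant spike at lag 6 indicates a seasonal period of 6.

6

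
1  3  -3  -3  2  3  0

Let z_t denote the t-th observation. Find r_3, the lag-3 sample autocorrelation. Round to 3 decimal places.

-0.133

Mean z̄ = (1 + 3 − 3 − 3 + 2 + 3 + 0)/7 = 0.4286
Σ(z_t−z̄)(z_{t+3}−z̄) = (-1.9592) + (4.0408) + (-8.8163) + (1.4694) = -5.2653
Denominator Σ(z_t−z̄)² = 39.7143
r_3 = -5.2653 / 39.7143 = -0.133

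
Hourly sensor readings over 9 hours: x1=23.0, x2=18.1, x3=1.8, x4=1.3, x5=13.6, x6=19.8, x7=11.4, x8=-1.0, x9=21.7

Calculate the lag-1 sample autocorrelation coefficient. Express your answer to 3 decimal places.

-0.014

Mean x̄ = (23.0 + 18.1 + 1.8 + 1.3 + 13.6 + 19.8 + 11.4 − 1.0 + 21.7)/9 = 12.1889
Numerator Σ_{t=1}^{8}(x_t−x̄)(x_{t+1}−x̄) = -10.0468
Denominator Σ(x_t−x̄)² = 703.2689
r_1 = -10.0468 / 703.2689 = -0.014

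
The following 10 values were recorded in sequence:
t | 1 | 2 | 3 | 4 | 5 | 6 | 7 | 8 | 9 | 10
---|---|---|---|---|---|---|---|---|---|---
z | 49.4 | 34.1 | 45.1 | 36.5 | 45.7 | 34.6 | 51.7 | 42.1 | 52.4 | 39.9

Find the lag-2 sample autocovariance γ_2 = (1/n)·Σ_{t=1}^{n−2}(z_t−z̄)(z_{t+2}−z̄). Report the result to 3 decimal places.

24.748

Mean z̄ = (49.4 + 34.1 + 45.1 + 36.5 + 45.7 + 34.6 + 51.7 + 42.1 + 52.4 + 39.9)/10 = 43.1500
Σ_{t=1}^{8}(z_t−z̄)(z_{t+2}−z̄) = 247.4800
γ_2 = 247.4800 / 10 = 24.748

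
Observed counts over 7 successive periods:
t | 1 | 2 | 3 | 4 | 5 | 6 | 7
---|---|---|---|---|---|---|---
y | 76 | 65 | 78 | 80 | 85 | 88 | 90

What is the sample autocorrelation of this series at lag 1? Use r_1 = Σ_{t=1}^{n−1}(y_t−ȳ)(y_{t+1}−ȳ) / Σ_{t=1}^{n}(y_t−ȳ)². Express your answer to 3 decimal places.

Mean ȳ = (76 + 65 + 78 + 80 + 85 + 88 + 90)/7 = 80.2857
Deviations from mean: -4.2857, -15.2857, -2.2857, -0.2857, 4.7143, 7.7143, 9.7143
Numerator Σ_{t=1}^{6}(y_t−ȳ)(y_{t+1}−ȳ) = 211.0612
Denominator Σ(y_t−ȳ)² = 433.4286
r_1 = 211.0612 / 433.4286 = 0.487

0.487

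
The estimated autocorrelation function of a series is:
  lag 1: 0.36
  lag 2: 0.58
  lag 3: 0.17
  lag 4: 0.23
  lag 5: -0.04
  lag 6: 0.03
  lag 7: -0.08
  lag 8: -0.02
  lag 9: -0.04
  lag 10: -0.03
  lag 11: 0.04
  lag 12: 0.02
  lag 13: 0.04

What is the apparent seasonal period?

The largest autocorrelation is r_2 = 0.58; the remaining lags stay at or below 0.36.
The dominant spike at lag 2 indicates a seasonal period of 2.

2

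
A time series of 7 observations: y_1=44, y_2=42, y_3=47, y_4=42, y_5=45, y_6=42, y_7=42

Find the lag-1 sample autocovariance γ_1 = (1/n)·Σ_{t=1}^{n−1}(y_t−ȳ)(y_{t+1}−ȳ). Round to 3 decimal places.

-1.924

Mean ȳ = (44 + 42 + 47 + 42 + 45 + 42 + 42)/7 = 43.4286
Deviations: 0.5714, -1.4286, 3.5714, -1.4286, 1.5714, -1.4286, -1.4286
Σ_{t=1}^{6}(y_t−ȳ)(y_{t+1}−ȳ) = -13.4694
γ_1 = -13.4694 / 7 = -1.924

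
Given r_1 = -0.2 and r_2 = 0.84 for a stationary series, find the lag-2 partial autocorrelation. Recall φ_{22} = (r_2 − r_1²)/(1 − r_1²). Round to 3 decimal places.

0.833

φ_{22} = (r_2 − r_1²) / (1 − r_1²)
r_1² = (-0.2)² = 0.04
Numerator = 0.84 − 0.0400 = 0.8000; denominator = 1 − 0.0400 = 0.9600
φ_{22} = 0.8000 / 0.9600 = 0.833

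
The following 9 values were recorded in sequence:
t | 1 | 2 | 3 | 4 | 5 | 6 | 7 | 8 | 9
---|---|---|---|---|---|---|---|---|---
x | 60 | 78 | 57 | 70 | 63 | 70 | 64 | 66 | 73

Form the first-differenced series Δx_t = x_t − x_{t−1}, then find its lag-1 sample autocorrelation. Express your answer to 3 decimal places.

First differences Δx: 18, -21, 13, -7, 7, -6, 2, 7
Mean of differences = 1.6250
Numerator Σ(Δx_t−Δx̄)(Δx_{t+1}−Δx̄) = -814.1406
Denominator Σ(Δx_t−Δx̄)² = 1099.8750
r_1(Δx) = -814.1406 / 1099.8750 = -0.740

-0.740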